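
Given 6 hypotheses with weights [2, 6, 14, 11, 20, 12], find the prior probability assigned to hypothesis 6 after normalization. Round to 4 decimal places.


To normalize, divide each weight by the sum of all weights.
Sum = 65
Prior(H6) = 12/65 = 0.1846

0.1846


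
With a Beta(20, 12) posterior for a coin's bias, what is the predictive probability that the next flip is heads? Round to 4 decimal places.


The predictive probability equals the posterior mean.
P(next = heads) = alpha / (alpha + beta)
= 20 / 32 = 0.625

0.625


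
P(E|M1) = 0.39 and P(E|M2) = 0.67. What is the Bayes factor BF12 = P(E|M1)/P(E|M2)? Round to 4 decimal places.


Bayes factor BF12 = P(E|M1) / P(E|M2)
= 0.39 / 0.67
= 0.5821

0.5821


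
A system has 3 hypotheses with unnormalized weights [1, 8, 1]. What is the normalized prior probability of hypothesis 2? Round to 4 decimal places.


The normalized prior is the weight divided by the total.
Total weight = 10
P(H2) = 8 / 10 = 0.8

0.8


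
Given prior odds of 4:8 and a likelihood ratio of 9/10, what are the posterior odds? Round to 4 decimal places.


Posterior odds = prior odds * LR
Prior odds = 4/8 = 0.5
LR = 9/10 = 0.9
Posterior odds = 0.5 * 0.9 = 0.45

0.45


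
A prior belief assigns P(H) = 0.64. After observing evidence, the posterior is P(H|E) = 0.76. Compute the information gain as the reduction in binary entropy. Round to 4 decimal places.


H(prior) = -0.64*log2(0.64) - 0.36*log2(0.36)
= 0.9427
H(post) = -0.76*log2(0.76) - 0.24*log2(0.24)
= 0.795
IG = 0.9427 - 0.795 = 0.1476

0.1476


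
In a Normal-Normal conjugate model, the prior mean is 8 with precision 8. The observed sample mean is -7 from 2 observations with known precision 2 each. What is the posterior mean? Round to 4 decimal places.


Posterior precision = tau0 + n*tau = 8 + 2*2 = 12
Posterior mean = (tau0*mu0 + n*tau*xbar) / posterior_precision
= (8*8 + 2*2*-7) / 12
= 36 / 12 = 3.0

3.0


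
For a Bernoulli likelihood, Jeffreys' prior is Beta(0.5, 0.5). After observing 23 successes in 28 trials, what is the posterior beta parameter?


Jeffreys' prior for Bernoulli is Beta(0.5, 0.5).
Posterior is Beta(0.5 + k, 0.5 + n - k).
Posterior beta = 0.5 + (n - k) = 0.5 + 5 = 5.5

5.5


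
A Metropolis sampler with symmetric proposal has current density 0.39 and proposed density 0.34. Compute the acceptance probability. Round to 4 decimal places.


For symmetric proposals, acceptance = min(1, pi(x*)/pi(x))
= min(1, 0.34/0.39)
= min(1, 0.8718) = 0.8718

0.8718


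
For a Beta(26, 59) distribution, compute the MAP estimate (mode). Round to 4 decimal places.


MAP = mode = (a-1)/(a+b-2)
= (26-1)/(26+59-2)
= 25/83 = 0.3012

0.3012


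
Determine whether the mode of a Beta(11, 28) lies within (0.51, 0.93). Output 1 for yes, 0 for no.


First find the mode: (a-1)/(a+b-2) = 0.2703
Is 0.2703 in (0.51, 0.93)? 0

0


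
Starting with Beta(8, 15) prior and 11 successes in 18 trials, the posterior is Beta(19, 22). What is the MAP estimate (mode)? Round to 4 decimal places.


The mode of Beta(a, b) when a > 1 and b > 1 is (a-1)/(a+b-2)
= (19 - 1) / (19 + 22 - 2)
= 18 / 39
= 0.4615

0.4615


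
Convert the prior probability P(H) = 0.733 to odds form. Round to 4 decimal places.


P(not H) = 1 - 0.733 = 0.267
Odds = 0.733 / 0.267 = 2.7453

2.7453


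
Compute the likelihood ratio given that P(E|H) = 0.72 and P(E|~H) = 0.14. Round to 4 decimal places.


LR = P(E|H) / P(E|~H)
= 0.72 / 0.14 = 5.1429

5.1429


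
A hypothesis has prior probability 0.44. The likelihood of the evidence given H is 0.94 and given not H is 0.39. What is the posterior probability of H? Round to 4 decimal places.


Using Bayes' theorem:
P(E) = 0.44 * 0.94 + 0.56 * 0.39
P(E) = 0.632
P(H|E) = (0.44 * 0.94) / 0.632 = 0.6544

0.6544


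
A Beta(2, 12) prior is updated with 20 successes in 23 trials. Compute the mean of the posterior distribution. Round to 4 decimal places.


After update: Beta(22, 15)
Mean = 22 / (22 + 15) = 22 / 37
= 0.5946

0.5946


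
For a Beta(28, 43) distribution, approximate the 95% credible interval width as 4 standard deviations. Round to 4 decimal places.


Variance of Beta(a,b) = ab / ((a+b)^2 * (a+b+1))
= 28*43 / ((71)^2 * 72)
= 0.0033
SD = sqrt(0.0033) = 0.0576
Width = 4 * SD = 0.2304

0.2304


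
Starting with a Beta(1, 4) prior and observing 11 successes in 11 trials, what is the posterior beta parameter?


Posterior beta = prior beta + failures
Failures = 11 - 11 = 0
beta_post = 4 + 0 = 4

4


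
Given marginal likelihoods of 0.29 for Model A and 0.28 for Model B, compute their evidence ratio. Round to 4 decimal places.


Ratio = ML(A) / ML(B) = 0.29/0.28
= 1.0357

1.0357


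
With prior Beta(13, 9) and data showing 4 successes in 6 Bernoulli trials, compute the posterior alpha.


Conjugate update: alpha_posterior = alpha_prior + k
= 13 + 4 = 17

17


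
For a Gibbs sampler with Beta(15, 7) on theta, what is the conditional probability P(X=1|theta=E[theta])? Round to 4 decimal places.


E[theta] = 15/(15+7) = 0.6818
P(X=1|theta) = theta = 0.6818

0.6818


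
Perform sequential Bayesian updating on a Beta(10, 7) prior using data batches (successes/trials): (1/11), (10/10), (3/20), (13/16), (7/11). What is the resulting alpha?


Accumulate successes: 34
Posterior alpha = prior alpha + sum of successes
= 10 + 34 = 44

44


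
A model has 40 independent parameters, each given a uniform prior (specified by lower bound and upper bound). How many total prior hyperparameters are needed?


Each uniform prior needs 2 hyperparameters (lower bound and upper bound).
Total = 2 * 40 = 80

80


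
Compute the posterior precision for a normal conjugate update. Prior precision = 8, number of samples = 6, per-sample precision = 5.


tau_post = tau_0 + n * tau
= 8 + 6 * 5 = 38

38


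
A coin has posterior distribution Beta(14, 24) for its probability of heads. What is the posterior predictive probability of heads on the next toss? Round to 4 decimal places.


Posterior predictive = E[theta] = alpha/(alpha+beta)
= 14/38
= 0.3684

0.3684


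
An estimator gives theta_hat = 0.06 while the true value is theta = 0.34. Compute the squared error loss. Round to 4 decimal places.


The squared error loss is (theta_hat - theta)^2
= (0.06 - 0.34)^2
= (-0.28)^2 = 0.0784

0.0784


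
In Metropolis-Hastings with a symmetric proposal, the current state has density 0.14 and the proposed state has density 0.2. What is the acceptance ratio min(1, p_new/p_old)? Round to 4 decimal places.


Ratio = p_new / p_old = 0.2 / 0.14 = 1.4286
Acceptance = min(1, 1.4286) = 1.0

1.0


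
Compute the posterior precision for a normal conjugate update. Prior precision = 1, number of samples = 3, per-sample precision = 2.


tau_post = tau_0 + n * tau
= 1 + 3 * 2 = 7

7


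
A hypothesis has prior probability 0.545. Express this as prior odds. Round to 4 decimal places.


Odds = P(H) / P(not H) = 0.545 / 0.455
= 1.1978

1.1978


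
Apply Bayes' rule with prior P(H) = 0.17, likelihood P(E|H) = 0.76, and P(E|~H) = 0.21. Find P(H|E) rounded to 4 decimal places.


Step 1: Compute marginal P(E) = P(E|H)P(H) + P(E|~H)P(~H)
= 0.76*0.17 + 0.21*0.83 = 0.3035
Step 2: P(H|E) = P(E|H)P(H)/P(E) = 0.1292/0.3035
= 0.4257

0.4257


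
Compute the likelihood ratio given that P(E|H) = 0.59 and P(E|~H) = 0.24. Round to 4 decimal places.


LR = P(E|H) / P(E|~H)
= 0.59 / 0.24 = 2.4583

2.4583


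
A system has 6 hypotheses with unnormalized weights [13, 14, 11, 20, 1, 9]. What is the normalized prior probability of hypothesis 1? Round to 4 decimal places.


The normalized prior is the weight divided by the total.
Total weight = 68
P(H1) = 13 / 68 = 0.1912

0.1912


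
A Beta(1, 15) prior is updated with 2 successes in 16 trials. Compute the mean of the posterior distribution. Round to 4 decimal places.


After update: Beta(3, 29)
Mean = 3 / (3 + 29) = 3 / 32
= 0.0938

0.0938


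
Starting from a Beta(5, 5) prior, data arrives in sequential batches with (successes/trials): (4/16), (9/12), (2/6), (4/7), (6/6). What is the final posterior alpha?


In sequential Bayesian updating, we sum all successes.
Total successes = 25
Final alpha = 5 + 25 = 30

30


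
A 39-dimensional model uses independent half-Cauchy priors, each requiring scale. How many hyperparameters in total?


Per parameter: 1 (scale).
Total = 39 * 1 = 39

39


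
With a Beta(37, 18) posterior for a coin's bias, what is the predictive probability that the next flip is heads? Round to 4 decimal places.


The predictive probability equals the posterior mean.
P(next = heads) = alpha / (alpha + beta)
= 37 / 55 = 0.6727

0.6727


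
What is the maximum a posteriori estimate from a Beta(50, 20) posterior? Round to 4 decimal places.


The MAP estimate equals the mode of the distribution.
Mode of Beta(a,b) = (a-1)/(a+b-2)
= 49/68
= 0.7206

0.7206


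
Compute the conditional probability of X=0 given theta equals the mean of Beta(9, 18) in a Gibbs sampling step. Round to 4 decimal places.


Mean of Beta(9, 18) = 0.3333
P(X=0 | theta=0.3333) = 0.6667

0.6667


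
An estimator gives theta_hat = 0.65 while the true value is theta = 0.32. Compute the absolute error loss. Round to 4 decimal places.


The absolute error loss is |theta_hat - theta|
= |0.65 - 0.32|
= 0.33

0.33


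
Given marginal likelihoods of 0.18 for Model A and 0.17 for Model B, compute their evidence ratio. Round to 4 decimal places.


Ratio = ML(A) / ML(B) = 0.18/0.17
= 1.0588

1.0588


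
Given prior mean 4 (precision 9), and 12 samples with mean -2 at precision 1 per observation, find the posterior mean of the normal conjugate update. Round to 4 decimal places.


The posterior mean is a precision-weighted average of prior and data.
Post. prec. = 9 + 12 = 21
Post. mean = (36 + -24)/21 = 12/21 = 0.5714

0.5714


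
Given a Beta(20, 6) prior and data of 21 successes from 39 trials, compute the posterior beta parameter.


Number of failures = 39 - 21 = 18
Posterior beta = 6 + 18 = 24

24


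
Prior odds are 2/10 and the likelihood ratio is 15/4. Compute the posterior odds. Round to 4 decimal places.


Posterior odds = prior odds * likelihood ratio
= (2/10) * (15/4)
= 30 / 40
= 0.75

0.75


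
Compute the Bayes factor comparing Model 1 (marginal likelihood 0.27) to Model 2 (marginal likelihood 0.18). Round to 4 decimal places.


BF12 = marginal likelihood of M1 / marginal likelihood of M2
= 0.27/0.18
= 1.5

1.5


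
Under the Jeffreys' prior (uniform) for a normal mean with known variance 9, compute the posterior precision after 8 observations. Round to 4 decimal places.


Prior precision = 0 (flat prior).
Post. prec. = 0 + n/var = 8/9 = 0.8889

0.8889


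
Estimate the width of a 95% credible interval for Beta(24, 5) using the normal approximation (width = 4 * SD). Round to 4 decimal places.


For Beta(a,b): Var = ab/((a+b)^2(a+b+1))
Var = 0.0048, SD = 0.069
Approximate 95% CI width = 4 * 0.069 = 0.2759

0.2759


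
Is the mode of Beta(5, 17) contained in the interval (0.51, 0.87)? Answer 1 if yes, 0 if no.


Mode = (a-1)/(a+b-2) = 4/20 = 0.2
Interval: (0.51, 0.87)
Contains mode? 0

0


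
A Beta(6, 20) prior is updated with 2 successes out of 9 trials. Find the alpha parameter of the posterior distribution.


In the Beta-Binomial conjugate update:
alpha_post = alpha_prior + successes
= 6 + 2
= 8

8


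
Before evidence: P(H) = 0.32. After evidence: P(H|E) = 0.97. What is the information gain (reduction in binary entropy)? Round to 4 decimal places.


Prior entropy = 0.9044
Posterior entropy = 0.1944
Information gain = 0.9044 - 0.1944 = 0.71

0.71


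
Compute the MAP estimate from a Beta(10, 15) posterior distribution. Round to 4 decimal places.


MAP = mode of Beta distribution
= (alpha - 1)/(alpha + beta - 2)
= (10-1)/(10+15-2)
= 9/23 = 0.3913

0.3913


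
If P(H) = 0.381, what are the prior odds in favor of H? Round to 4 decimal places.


Prior odds = P(H) / (1 - P(H))
= 0.381 / 0.619
= 0.6155

0.6155


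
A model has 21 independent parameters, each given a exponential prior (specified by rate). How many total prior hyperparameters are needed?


Each exponential prior needs 1 hyperparameter (rate).
Total = 1 * 21 = 21

21


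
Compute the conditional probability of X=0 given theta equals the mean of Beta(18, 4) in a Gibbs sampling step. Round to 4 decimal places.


Mean of Beta(18, 4) = 0.8182
P(X=0 | theta=0.8182) = 0.1818

0.1818


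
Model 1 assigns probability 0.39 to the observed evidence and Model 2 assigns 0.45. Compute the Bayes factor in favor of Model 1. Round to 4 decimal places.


BF = P(data|M1) / P(data|M2)
= 0.39 / 0.45 = 0.8667

0.8667


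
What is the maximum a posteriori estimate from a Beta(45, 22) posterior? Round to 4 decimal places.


The MAP estimate equals the mode of the distribution.
Mode of Beta(a,b) = (a-1)/(a+b-2)
= 44/65
= 0.6769

0.6769


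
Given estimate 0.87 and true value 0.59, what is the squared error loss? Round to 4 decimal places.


Squared error = (estimate - true)^2
Difference = 0.28
Loss = 0.28^2 = 0.0784

0.0784


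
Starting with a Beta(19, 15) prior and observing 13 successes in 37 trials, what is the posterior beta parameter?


Posterior beta = prior beta + failures
Failures = 37 - 13 = 24
beta_post = 15 + 24 = 39

39


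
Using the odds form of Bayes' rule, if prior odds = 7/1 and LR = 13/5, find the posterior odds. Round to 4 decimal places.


Bayes' rule in odds form: posterior odds = prior odds * LR
= (7 * 13) / (1 * 5)
= 91/5 = 18.2

18.2


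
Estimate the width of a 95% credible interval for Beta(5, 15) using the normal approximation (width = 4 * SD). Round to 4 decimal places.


For Beta(a,b): Var = ab/((a+b)^2(a+b+1))
Var = 0.0089, SD = 0.0945
Approximate 95% CI width = 4 * 0.0945 = 0.378

0.378


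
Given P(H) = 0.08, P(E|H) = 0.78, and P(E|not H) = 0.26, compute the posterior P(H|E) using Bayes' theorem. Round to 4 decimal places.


By Bayes' theorem: P(H|E) = P(E|H)*P(H) / P(E)
P(E) = P(E|H)*P(H) + P(E|not H)*P(not H)
P(E) = 0.78*0.08 + 0.26*0.92 = 0.3016
P(H|E) = 0.78*0.08 / 0.3016 = 0.2069

0.2069


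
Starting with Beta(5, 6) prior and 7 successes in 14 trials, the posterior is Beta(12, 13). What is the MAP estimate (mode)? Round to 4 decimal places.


The mode of Beta(a, b) when a > 1 and b > 1 is (a-1)/(a+b-2)
= (12 - 1) / (12 + 13 - 2)
= 11 / 23
= 0.4783

0.4783


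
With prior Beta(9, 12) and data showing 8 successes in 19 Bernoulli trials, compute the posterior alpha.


Conjugate update: alpha_posterior = alpha_prior + k
= 9 + 8 = 17

17


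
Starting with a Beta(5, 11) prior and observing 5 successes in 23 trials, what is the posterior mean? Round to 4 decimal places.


Posterior parameters: alpha = 5 + 5 = 10
beta = 11 + 18 = 29
Posterior mean = alpha / (alpha + beta) = 10 / 39
= 0.2564

0.2564


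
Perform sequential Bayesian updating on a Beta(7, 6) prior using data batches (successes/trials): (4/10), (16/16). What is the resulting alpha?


Accumulate successes: 20
Posterior alpha = prior alpha + sum of successes
= 7 + 20 = 27

27


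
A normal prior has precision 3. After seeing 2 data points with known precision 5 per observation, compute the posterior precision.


In the conjugate normal model, precisions add:
tau_posterior = tau_prior + n * tau_data
= 3 + 2*5 = 13

13


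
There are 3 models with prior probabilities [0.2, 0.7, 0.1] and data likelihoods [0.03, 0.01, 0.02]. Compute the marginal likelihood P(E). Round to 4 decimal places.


P(E) = sum over models of P(M_i) * P(E|M_i)
= 0.2*0.03 + 0.7*0.01 + 0.1*0.02
= 0.015

0.015


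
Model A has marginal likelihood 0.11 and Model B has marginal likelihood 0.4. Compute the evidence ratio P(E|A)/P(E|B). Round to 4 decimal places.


Evidence ratio = P(E|A) / P(E|B)
= 0.11 / 0.4
= 0.275

0.275


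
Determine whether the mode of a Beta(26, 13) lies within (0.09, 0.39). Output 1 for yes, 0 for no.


First find the mode: (a-1)/(a+b-2) = 0.6757
Is 0.6757 in (0.09, 0.39)? 0

0


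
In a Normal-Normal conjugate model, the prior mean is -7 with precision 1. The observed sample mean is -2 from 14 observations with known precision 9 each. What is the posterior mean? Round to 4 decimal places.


Posterior precision = tau0 + n*tau = 1 + 14*9 = 127
Posterior mean = (tau0*mu0 + n*tau*xbar) / posterior_precision
= (1*-7 + 14*9*-2) / 127
= -259 / 127 = -2.0394

-2.0394


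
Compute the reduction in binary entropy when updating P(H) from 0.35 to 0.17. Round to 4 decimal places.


H_before = -p*log2(p) - (1-p)*log2(1-p) for p=0.35: 0.9341
H_after for p=0.17: 0.6577
Reduction = 0.9341 - 0.6577 = 0.2764

0.2764


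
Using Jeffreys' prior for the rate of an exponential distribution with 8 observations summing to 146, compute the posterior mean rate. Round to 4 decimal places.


Jeffreys' prior leads to posterior Gamma(8, 146).
Mean = 8/146 = 0.0548

0.0548


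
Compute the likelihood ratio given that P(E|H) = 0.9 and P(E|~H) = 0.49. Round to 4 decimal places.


LR = P(E|H) / P(E|~H)
= 0.9 / 0.49 = 1.8367

1.8367


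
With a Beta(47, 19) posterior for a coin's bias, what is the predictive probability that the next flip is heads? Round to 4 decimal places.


The predictive probability equals the posterior mean.
P(next = heads) = alpha / (alpha + beta)
= 47 / 66 = 0.7121

0.7121


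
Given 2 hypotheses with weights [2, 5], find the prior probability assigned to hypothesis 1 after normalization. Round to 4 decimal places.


To normalize, divide each weight by the sum of all weights.
Sum = 7
Prior(H1) = 2/7 = 0.2857

0.2857


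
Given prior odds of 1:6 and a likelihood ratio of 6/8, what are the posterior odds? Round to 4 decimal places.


Posterior odds = prior odds * LR
Prior odds = 1/6 = 0.1667
LR = 6/8 = 0.75
Posterior odds = 0.1667 * 0.75 = 0.125

0.125


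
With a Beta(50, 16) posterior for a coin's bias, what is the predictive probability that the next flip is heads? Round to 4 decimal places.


The predictive probability equals the posterior mean.
P(next = heads) = alpha / (alpha + beta)
= 50 / 66 = 0.7576

0.7576


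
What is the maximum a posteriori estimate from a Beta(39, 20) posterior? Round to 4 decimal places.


The MAP estimate equals the mode of the distribution.
Mode of Beta(a,b) = (a-1)/(a+b-2)
= 38/57
= 0.6667

0.6667


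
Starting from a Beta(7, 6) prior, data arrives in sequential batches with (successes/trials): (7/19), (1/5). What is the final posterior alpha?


In sequential Bayesian updating, we sum all successes.
Total successes = 8
Final alpha = 7 + 8 = 15

15


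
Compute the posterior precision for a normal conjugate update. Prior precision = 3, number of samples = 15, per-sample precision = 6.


tau_post = tau_0 + n * tau
= 3 + 15 * 6 = 93

93


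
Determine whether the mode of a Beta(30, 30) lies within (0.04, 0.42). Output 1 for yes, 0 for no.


First find the mode: (a-1)/(a+b-2) = 0.5
Is 0.5 in (0.04, 0.42)? 0

0


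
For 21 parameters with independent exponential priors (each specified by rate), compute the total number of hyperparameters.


A exponential prior has 1 hyperparameter per parameter.
Total = 21 * 1 = 21

21


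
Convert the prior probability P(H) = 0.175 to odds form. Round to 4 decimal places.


P(not H) = 1 - 0.175 = 0.825
Odds = 0.175 / 0.825 = 0.2121

0.2121


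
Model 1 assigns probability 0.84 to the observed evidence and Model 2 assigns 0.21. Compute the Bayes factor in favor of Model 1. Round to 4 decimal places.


BF = P(data|M1) / P(data|M2)
= 0.84 / 0.21 = 4.0

4.0


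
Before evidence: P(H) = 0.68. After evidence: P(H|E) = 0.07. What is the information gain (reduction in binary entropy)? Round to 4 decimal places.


Prior entropy = 0.9044
Posterior entropy = 0.3659
Information gain = 0.9044 - 0.3659 = 0.5385

0.5385


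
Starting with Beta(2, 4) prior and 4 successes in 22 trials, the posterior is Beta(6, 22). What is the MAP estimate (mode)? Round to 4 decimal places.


The mode of Beta(a, b) when a > 1 and b > 1 is (a-1)/(a+b-2)
= (6 - 1) / (6 + 22 - 2)
= 5 / 26
= 0.1923

0.1923


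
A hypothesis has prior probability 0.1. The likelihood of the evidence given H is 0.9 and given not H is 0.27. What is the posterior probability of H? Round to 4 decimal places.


Using Bayes' theorem:
P(E) = 0.1 * 0.9 + 0.9 * 0.27
P(E) = 0.333
P(H|E) = (0.1 * 0.9) / 0.333 = 0.2703

0.2703


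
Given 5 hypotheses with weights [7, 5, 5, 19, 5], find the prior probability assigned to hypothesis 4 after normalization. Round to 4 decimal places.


To normalize, divide each weight by the sum of all weights.
Sum = 41
Prior(H4) = 19/41 = 0.4634

0.4634


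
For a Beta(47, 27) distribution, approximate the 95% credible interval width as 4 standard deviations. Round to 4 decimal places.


Variance of Beta(a,b) = ab / ((a+b)^2 * (a+b+1))
= 47*27 / ((74)^2 * 75)
= 0.0031
SD = sqrt(0.0031) = 0.0556
Width = 4 * SD = 0.2223

0.2223


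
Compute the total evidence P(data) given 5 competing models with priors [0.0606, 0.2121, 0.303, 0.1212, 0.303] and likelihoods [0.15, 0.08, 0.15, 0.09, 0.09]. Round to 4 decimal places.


Marginal likelihood = sum P(model_i) * P(data|model_i)
Model 1: 0.0606 * 0.15 = 0.0091
Model 2: 0.2121 * 0.08 = 0.017
Model 3: 0.303 * 0.15 = 0.0454
Model 4: 0.1212 * 0.09 = 0.0109
Model 5: 0.303 * 0.09 = 0.0273
Total = 0.1097

0.1097


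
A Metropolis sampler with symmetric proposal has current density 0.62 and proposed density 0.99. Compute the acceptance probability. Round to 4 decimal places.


For symmetric proposals, acceptance = min(1, pi(x*)/pi(x))
= min(1, 0.99/0.62)
= min(1, 1.5968) = 1.0

1.0


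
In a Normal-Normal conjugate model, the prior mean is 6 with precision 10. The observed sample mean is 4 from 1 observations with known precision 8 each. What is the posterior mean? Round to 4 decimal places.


Posterior precision = tau0 + n*tau = 10 + 1*8 = 18
Posterior mean = (tau0*mu0 + n*tau*xbar) / posterior_precision
= (10*6 + 1*8*4) / 18
= 92 / 18 = 5.1111

5.1111


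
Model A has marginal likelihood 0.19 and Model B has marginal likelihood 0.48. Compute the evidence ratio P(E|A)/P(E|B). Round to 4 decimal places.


Evidence ratio = P(E|A) / P(E|B)
= 0.19 / 0.48
= 0.3958

0.3958


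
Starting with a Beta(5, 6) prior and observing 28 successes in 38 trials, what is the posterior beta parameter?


Posterior beta = prior beta + failures
Failures = 38 - 28 = 10
beta_post = 6 + 10 = 16

16


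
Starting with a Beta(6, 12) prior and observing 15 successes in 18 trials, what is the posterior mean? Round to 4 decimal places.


Posterior parameters: alpha = 6 + 15 = 21
beta = 12 + 3 = 15
Posterior mean = alpha / (alpha + beta) = 21 / 36
= 0.5833

0.5833


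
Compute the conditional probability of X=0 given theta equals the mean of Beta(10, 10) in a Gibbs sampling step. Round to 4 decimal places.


Mean of Beta(10, 10) = 0.5
P(X=0 | theta=0.5) = 0.5

0.5


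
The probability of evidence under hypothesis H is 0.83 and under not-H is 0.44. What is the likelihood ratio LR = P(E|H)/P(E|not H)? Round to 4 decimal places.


LR = 0.83 / 0.44
= 1.8864

1.8864


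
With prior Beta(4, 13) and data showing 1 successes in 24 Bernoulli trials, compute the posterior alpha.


Conjugate update: alpha_posterior = alpha_prior + k
= 4 + 1 = 5

5


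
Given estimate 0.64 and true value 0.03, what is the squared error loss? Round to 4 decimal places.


Squared error = (estimate - true)^2
Difference = 0.61
Loss = 0.61^2 = 0.3721

0.3721


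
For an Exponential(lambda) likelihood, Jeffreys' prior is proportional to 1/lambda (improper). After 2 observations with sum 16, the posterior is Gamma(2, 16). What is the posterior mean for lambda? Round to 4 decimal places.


Posterior = Gamma(n, sum_x) = Gamma(2, 16)
Posterior mean = shape/rate = 2/16
= 0.125

0.125


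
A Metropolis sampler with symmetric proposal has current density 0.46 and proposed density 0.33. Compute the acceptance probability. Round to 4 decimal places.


For symmetric proposals, acceptance = min(1, pi(x*)/pi(x))
= min(1, 0.33/0.46)
= min(1, 0.7174) = 0.7174

0.7174


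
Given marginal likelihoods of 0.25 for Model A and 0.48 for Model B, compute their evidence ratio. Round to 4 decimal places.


Ratio = ML(A) / ML(B) = 0.25/0.48
= 0.5208

0.5208


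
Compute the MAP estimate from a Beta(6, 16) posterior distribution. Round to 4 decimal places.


MAP = mode of Beta distribution
= (alpha - 1)/(alpha + beta - 2)
= (6-1)/(6+16-2)
= 5/20 = 0.25

0.25


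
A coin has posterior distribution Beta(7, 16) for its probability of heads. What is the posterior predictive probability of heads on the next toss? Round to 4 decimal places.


Posterior predictive = E[theta] = alpha/(alpha+beta)
= 7/23
= 0.3043

0.3043


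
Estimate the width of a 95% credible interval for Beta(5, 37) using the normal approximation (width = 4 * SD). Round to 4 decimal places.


For Beta(a,b): Var = ab/((a+b)^2(a+b+1))
Var = 0.0024, SD = 0.0494
Approximate 95% CI width = 4 * 0.0494 = 0.1975

0.1975


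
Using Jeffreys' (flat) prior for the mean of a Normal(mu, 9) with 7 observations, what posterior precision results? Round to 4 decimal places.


Flat prior means prior precision is 0.
Posterior precision = n / sigma^2 = 7/9 = 0.7778

0.7778


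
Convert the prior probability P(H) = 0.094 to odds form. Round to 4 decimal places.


P(not H) = 1 - 0.094 = 0.906
Odds = 0.094 / 0.906 = 0.1038

0.1038


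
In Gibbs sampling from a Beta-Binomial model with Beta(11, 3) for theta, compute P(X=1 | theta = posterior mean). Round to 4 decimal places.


Posterior mean = alpha/(alpha+beta) = 11/14 = 0.7857
P(X=1|theta=mean) = theta = 0.7857

0.7857


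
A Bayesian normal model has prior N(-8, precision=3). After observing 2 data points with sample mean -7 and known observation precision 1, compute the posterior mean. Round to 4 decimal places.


Posterior mean = (prior_precision * prior_mean + n * data_precision * data_mean) / (prior_precision + n * data_precision)
Numerator = 3*-8 + 2*1*-7 = -38
Denominator = 3 + 2*1 = 5
Posterior mean = -7.6

-7.6


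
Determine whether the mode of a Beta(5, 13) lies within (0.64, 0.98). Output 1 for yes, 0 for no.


First find the mode: (a-1)/(a+b-2) = 0.25
Is 0.25 in (0.64, 0.98)? 0

0


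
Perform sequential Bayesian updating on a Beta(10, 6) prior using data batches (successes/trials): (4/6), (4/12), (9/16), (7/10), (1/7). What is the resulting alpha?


Accumulate successes: 25
Posterior alpha = prior alpha + sum of successes
= 10 + 25 = 35

35


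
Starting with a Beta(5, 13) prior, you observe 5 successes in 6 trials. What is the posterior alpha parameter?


For a Beta-Binomial conjugate model:
Posterior alpha = prior alpha + number of successes
= 5 + 5 = 10

10


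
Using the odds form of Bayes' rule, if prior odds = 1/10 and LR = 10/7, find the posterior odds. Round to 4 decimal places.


Bayes' rule in odds form: posterior odds = prior odds * LR
= (1 * 10) / (10 * 7)
= 10/70 = 0.1429

0.1429


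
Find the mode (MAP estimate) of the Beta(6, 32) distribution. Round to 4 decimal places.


For Beta(a,b) with a,b > 1:
Mode = (a-1)/(a+b-2) = (6-1)/(38-2)
= 5/36 = 0.1389

0.1389


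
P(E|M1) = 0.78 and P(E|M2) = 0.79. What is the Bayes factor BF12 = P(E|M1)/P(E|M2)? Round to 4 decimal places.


Bayes factor BF12 = P(E|M1) / P(E|M2)
= 0.78 / 0.79
= 0.9873

0.9873


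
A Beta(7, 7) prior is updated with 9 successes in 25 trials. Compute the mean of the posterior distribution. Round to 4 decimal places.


After update: Beta(16, 23)
Mean = 16 / (16 + 23) = 16 / 39
= 0.4103

0.4103


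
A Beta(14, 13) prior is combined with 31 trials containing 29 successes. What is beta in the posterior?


In conjugate updating:
beta_posterior = beta_prior + (n - k)
= 13 + (31 - 29)
= 13 + 2 = 15

15


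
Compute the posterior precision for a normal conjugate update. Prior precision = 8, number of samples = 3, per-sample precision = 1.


tau_post = tau_0 + n * tau
= 8 + 3 * 1 = 11

11


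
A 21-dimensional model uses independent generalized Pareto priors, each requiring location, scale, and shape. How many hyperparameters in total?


Per parameter: 3 (location, scale, and shape).
Total = 21 * 3 = 63

63


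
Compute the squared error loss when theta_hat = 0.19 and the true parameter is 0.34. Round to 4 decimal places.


L = (theta_hat - theta_true)^2
= (0.19 - 0.34)^2
= -0.15^2 = 0.0225

0.0225


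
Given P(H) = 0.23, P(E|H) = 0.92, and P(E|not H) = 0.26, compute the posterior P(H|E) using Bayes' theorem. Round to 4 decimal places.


By Bayes' theorem: P(H|E) = P(E|H)*P(H) / P(E)
P(E) = P(E|H)*P(H) + P(E|not H)*P(not H)
P(E) = 0.92*0.23 + 0.26*0.77 = 0.4118
P(H|E) = 0.92*0.23 / 0.4118 = 0.5138

0.5138


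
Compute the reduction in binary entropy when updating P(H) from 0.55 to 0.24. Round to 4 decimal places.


H_before = -p*log2(p) - (1-p)*log2(1-p) for p=0.55: 0.9928
H_after for p=0.24: 0.795
Reduction = 0.9928 - 0.795 = 0.1977

0.1977


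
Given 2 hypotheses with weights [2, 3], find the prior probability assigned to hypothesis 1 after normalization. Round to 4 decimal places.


To normalize, divide each weight by the sum of all weights.
Sum = 5
Prior(H1) = 2/5 = 0.4

0.4


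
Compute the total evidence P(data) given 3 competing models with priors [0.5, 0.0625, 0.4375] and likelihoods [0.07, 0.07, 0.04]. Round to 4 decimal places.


Marginal likelihood = sum P(model_i) * P(data|model_i)
Model 1: 0.5 * 0.07 = 0.035
Model 2: 0.0625 * 0.07 = 0.0044
Model 3: 0.4375 * 0.04 = 0.0175
Total = 0.0569

0.0569


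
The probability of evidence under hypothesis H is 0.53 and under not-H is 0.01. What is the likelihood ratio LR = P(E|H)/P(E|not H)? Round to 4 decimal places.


LR = 0.53 / 0.01
= 53.0

53.0


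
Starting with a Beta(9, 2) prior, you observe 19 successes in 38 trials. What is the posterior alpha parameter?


For a Beta-Binomial conjugate model:
Posterior alpha = prior alpha + number of successes
= 9 + 19 = 28

28


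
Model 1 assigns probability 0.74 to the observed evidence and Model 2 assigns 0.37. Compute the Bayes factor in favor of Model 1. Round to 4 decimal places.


BF = P(data|M1) / P(data|M2)
= 0.74 / 0.37 = 2.0

2.0


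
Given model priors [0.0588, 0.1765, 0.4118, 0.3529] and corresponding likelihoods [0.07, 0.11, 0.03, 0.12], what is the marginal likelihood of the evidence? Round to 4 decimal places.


P(E) = sum_i P(M_i) P(E|M_i)
= 0.0041 + 0.0194 + 0.0124 + 0.0423
= 0.0782

0.0782


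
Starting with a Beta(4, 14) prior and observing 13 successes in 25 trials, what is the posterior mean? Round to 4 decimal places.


Posterior parameters: alpha = 4 + 13 = 17
beta = 14 + 12 = 26
Posterior mean = alpha / (alpha + beta) = 17 / 43
= 0.3953

0.3953


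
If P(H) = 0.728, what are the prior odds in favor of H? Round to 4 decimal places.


Prior odds = P(H) / (1 - P(H))
= 0.728 / 0.272
= 2.6765

2.6765


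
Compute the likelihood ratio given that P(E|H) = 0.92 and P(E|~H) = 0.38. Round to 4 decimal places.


LR = P(E|H) / P(E|~H)
= 0.92 / 0.38 = 2.4211

2.4211


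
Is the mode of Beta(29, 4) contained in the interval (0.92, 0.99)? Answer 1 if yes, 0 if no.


Mode = (a-1)/(a+b-2) = 28/31 = 0.9032
Interval: (0.92, 0.99)
Contains mode? 0

0


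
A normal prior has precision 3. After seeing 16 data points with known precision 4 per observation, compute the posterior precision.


In the conjugate normal model, precisions add:
tau_posterior = tau_prior + n * tau_data
= 3 + 16*4 = 67

67


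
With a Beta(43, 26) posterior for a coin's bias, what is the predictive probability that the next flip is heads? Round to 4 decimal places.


The predictive probability equals the posterior mean.
P(next = heads) = alpha / (alpha + beta)
= 43 / 69 = 0.6232

0.6232


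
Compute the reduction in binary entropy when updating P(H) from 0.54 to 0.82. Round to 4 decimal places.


H_before = -p*log2(p) - (1-p)*log2(1-p) for p=0.54: 0.9954
H_after for p=0.82: 0.6801
Reduction = 0.9954 - 0.6801 = 0.3153

0.3153


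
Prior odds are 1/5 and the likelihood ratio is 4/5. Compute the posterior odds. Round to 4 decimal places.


Posterior odds = prior odds * likelihood ratio
= (1/5) * (4/5)
= 4 / 25
= 0.16

0.16


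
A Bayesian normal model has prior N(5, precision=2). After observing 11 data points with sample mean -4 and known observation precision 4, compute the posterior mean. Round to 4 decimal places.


Posterior mean = (prior_precision * prior_mean + n * data_precision * data_mean) / (prior_precision + n * data_precision)
Numerator = 2*5 + 11*4*-4 = -166
Denominator = 2 + 11*4 = 46
Posterior mean = -3.6087

-3.6087


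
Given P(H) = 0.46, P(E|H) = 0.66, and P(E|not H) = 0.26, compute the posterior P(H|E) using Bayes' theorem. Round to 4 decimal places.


By Bayes' theorem: P(H|E) = P(E|H)*P(H) / P(E)
P(E) = P(E|H)*P(H) + P(E|not H)*P(not H)
P(E) = 0.66*0.46 + 0.26*0.54 = 0.444
P(H|E) = 0.66*0.46 / 0.444 = 0.6838

0.6838


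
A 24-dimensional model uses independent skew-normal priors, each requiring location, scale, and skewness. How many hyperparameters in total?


Per parameter: 3 (location, scale, and skewness).
Total = 24 * 3 = 72

72


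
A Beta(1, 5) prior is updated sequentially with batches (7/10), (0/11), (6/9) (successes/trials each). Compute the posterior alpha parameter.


Sequential conjugate updating is equivalent to a single batch update.
Total successes across all batches = 13
alpha_posterior = alpha_prior + total_successes = 1 + 13
= 14

14


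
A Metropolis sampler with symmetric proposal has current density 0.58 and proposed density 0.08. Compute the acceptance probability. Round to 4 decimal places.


For symmetric proposals, acceptance = min(1, pi(x*)/pi(x))
= min(1, 0.08/0.58)
= min(1, 0.1379) = 0.1379

0.1379


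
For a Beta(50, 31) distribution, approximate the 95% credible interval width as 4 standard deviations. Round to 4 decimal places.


Variance of Beta(a,b) = ab / ((a+b)^2 * (a+b+1))
= 50*31 / ((81)^2 * 82)
= 0.0029
SD = sqrt(0.0029) = 0.0537
Width = 4 * SD = 0.2147

0.2147


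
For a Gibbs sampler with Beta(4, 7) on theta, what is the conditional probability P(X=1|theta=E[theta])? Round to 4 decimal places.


E[theta] = 4/(4+7) = 0.3636
P(X=1|theta) = theta = 0.3636

0.3636


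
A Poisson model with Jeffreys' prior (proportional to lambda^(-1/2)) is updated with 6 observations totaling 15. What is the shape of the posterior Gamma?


Posterior = Gamma(0.5 + S, n)
= Gamma(0.5 + 15, 6)
Posterior shape = 0.5 + S = 0.5 + 15 = 15.5

15.5


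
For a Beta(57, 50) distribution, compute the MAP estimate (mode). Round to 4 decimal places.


MAP = mode = (a-1)/(a+b-2)
= (57-1)/(57+50-2)
= 56/105 = 0.5333

0.5333


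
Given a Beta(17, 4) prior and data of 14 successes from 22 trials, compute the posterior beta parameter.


Number of failures = 22 - 14 = 8
Posterior beta = 4 + 8 = 12

12


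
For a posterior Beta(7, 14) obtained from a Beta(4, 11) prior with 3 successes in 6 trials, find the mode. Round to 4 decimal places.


Mode = (alpha - 1) / (alpha + beta - 2)
= 6 / 19
= 0.3158

0.3158


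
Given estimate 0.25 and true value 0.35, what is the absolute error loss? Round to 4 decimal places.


Absolute error = |estimate - true|
= |-0.1| = 0.1

0.1


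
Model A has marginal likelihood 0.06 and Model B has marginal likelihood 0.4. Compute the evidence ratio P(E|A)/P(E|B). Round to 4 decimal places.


Evidence ratio = P(E|A) / P(E|B)
= 0.06 / 0.4
= 0.15

0.15


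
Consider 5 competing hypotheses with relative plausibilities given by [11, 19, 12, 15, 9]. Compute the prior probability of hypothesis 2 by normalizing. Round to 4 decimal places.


Sum of weights = 11 + 19 + 12 + 15 + 9 = 66
Normalized prior for H2 = 19 / 66
= 0.2879

0.2879


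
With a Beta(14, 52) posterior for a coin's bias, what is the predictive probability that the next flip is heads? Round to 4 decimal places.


The predictive probability equals the posterior mean.
P(next = heads) = alpha / (alpha + beta)
= 14 / 66 = 0.2121

0.2121


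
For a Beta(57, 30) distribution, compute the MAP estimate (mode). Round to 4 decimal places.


MAP = mode = (a-1)/(a+b-2)
= (57-1)/(57+30-2)
= 56/85 = 0.6588

0.6588


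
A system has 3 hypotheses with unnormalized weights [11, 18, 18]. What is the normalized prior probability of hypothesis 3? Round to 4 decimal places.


The normalized prior is the weight divided by the total.
Total weight = 47
P(H3) = 18 / 47 = 0.383

0.383


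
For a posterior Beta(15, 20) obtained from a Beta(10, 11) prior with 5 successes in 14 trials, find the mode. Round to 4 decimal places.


Mode = (alpha - 1) / (alpha + beta - 2)
= 14 / 33
= 0.4242

0.4242


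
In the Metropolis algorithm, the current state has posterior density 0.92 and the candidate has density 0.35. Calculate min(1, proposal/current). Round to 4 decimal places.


Ratio = 0.35/0.92 = 0.3804
Acceptance probability = min(1, 0.3804)
= 0.3804

0.3804


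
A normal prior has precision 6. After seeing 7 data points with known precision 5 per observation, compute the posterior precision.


In the conjugate normal model, precisions add:
tau_posterior = tau_prior + n * tau_data
= 6 + 7*5 = 41

41


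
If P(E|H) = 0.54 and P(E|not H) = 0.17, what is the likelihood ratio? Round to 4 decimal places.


Likelihood ratio = P(E|H) / P(E|not H)
= 0.54 / 0.17
= 3.1765

3.1765


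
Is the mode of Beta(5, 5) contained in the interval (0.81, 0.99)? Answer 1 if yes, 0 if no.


Mode = (a-1)/(a+b-2) = 4/8 = 0.5
Interval: (0.81, 0.99)
Contains mode? 0

0


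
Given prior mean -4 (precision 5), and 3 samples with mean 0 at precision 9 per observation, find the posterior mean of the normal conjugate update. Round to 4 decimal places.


The posterior mean is a precision-weighted average of prior and data.
Post. prec. = 5 + 27 = 32
Post. mean = (-20 + 0)/32 = -20/32 = -0.625

-0.625


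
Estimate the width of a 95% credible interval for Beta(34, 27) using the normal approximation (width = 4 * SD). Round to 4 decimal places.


For Beta(a,b): Var = ab/((a+b)^2(a+b+1))
Var = 0.004, SD = 0.0631
Approximate 95% CI width = 4 * 0.0631 = 0.2523

0.2523


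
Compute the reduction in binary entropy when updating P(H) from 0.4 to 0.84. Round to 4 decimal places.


H_before = -p*log2(p) - (1-p)*log2(1-p) for p=0.4: 0.971
H_after for p=0.84: 0.6343
Reduction = 0.971 - 0.6343 = 0.3366

0.3366


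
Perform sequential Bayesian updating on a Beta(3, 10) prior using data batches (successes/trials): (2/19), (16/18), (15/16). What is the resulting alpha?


Accumulate successes: 33
Posterior alpha = prior alpha + sum of successes
= 3 + 33 = 36

36


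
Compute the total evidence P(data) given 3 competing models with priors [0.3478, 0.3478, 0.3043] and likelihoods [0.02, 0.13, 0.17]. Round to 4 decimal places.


Marginal likelihood = sum P(model_i) * P(data|model_i)
Model 1: 0.3478 * 0.02 = 0.007
Model 2: 0.3478 * 0.13 = 0.0452
Model 3: 0.3043 * 0.17 = 0.0517
Total = 0.1039

0.1039


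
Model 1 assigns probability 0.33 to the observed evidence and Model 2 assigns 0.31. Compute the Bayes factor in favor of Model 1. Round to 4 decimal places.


BF = P(data|M1) / P(data|M2)
= 0.33 / 0.31 = 1.0645

1.0645


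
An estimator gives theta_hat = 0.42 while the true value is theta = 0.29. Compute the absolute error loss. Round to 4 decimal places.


The absolute error loss is |theta_hat - theta|
= |0.42 - 0.29|
= 0.13

0.13
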